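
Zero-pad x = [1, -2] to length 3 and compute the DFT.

Original 2-point DFT: [-1, 3]
Zero-padded 3-point DFT provides frequency interpolation.

DFT_3([x, 0, ...]) = [-1, 2.0000+1.7321i, 2.0000-1.7321i]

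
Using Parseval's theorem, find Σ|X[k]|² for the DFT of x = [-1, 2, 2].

Parseval: Σ|x[n]|² = (1/N)Σ|X[k]|², so Σ|X[k]|² = N·Σ|x[n]|² = 3·9.0000

Σ|X[k]|² = N·Σ|x[n]|² = 3·9.0000 = 27.0000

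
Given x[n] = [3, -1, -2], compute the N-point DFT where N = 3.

X[k] = Σ(n=0 to 2) x[n] · ω_3^(nk)
where ω_3 = e^(-2πi/3)

Computing each X[k]:
X[0] = 0
X[1] = 4.5000-0.8660i
X[2] = 4.5000+0.8660i

X = [0, 4.5000-0.8660i, 4.5000+0.8660i]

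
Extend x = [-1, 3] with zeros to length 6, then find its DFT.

Original 2-point DFT: [2, -4]
Zero-padded 6-point DFT provides frequency interpolation.

DFT_6([x, 0, ...]) = [2, 0.5000-2.5981i, -2.5000-2.5981i, -4, -2.5000+2.5981i, 0.5000+2.5981i]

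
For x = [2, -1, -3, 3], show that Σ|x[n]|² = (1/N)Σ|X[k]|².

Time domain:
Σ|x[n]|² = |2|² + |-1|² + |-3|² + |3|² = 23.0000

Frequency domain:
(1/4)Σ|X[k]|² = (1/4)(|1|² + |5+4i|² + |-3|² + |5-4i|²) = (1/4)·92.0000 = 23.0000

Both sides agree, confirming Parseval's theorem.

Σ|x[n]|² = (1/N)Σ|X[k]|² = 23.0000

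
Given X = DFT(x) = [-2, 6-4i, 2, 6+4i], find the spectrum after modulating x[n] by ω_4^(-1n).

Modulation property: DFT(ω_4^(-1n)·x[n]) = X[(k-1) mod 4], so circularly shift X by 1 positions.

X[k-1] = [6+4i, -2, 6-4i, 2]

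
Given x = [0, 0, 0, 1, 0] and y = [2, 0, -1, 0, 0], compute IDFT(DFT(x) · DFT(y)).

(x ⊛ y)[n] = Σ(m=0 to 4) x[m] · y[(n-m) mod 5]

Computing each output sample:
(x ⊛ y)[0] = -1
(x ⊛ y)[1] = 0
(x ⊛ y)[2] = 0
(x ⊛ y)[3] = 2
(x ⊛ y)[4] = 0

x ⊛ y = [-1, 0, 0, 2, 0]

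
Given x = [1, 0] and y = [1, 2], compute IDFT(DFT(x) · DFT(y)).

(x ⊛ y)[n] = Σ(m=0 to 1) x[m] · y[(n-m) mod 2]

Computing each output sample:
(x ⊛ y)[0] = 1
(x ⊛ y)[1] = 2

x ⊛ y = [1, 2]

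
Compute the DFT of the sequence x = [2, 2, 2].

X[k] = Σ(n=0 to 2) x[n] · ω_3^(nk)
where ω_3 = e^(-2πi/3)

Computing each X[k]:
X[0] = 6
X[1] = 0
X[2] = 0

X = [6, 0, 0]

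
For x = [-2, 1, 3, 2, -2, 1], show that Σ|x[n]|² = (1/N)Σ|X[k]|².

Time domain:
Σ|x[n]|² = |-2|² + |1|² + |3|² + |2|² + |-2|² + |1|² = 23.0000

Frequency domain:
(1/6)Σ|X[k]|² = (1/6)(|3|² + |-3.5000-4.3301i|² + |-1.5000+4.3301i|² + |-5|² + |-1.5000-4.3301i|² + |-3.5000+4.3301i|²) = (1/6)·138.0000 = 23.0000

Both sides agree, confirming Parseval's theorem.

Σ|x[n]|² = (1/N)Σ|X[k]|² = 23.0000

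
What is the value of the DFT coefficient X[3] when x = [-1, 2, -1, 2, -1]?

X[3] = Σ(n=0 to 4) x[n] · ω_5^(3n) where ω_5 = e^(-2πi/5)
= (-1)·ω_5^0 + (2)·ω_5^3 + (-1)·ω_5^6 + (2)·ω_5^9 + (-1)·ω_5^12

X[3] = -1.5000+4.6165i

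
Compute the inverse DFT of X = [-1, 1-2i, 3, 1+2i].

x[n] = (1/4) Σ(k=0 to 3) X[k] · e^(2πikn/4)

Computing each x[n]:
x[0] = 1
x[1] = 0
x[2] = 0
x[3] = -2

x = [1, 0, 0, -2]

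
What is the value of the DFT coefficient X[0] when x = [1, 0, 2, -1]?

X[0] = Σ(n=0 to 3) x[n] · ω_4^0 = Σ x[n]
= (1) + (0) + (2) + (-1)

X[0] = 2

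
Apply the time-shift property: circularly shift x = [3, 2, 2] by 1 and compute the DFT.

Time shift by 1: X_shifted[k] = ω_3^(1k) · X[k]
Shifted x = [2, 3, 2]

DFT(x[n-1]) = [7, -0.5000-0.8660i, -0.5000+0.8660i]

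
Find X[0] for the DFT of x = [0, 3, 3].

X[0] = Σ(n=0 to 2) x[n] · ω_3^0 = Σ x[n]
= (0) + (3) + (3)

X[0] = 6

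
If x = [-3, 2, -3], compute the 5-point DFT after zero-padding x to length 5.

Original 3-point DFT: [-4, -2.5000-4.3301i, -2.5000+4.3301i]
Zero-padded 5-point DFT provides frequency interpolation.

DFT_5([x, 0, ...]) = [-4, 0.0451-0.1388i, -5.5451-4.0287i, -5.5451+4.0287i, 0.0451+0.1388i]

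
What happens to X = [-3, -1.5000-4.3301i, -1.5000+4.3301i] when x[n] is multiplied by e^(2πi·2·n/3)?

Modulation property: DFT(ω_3^(-2n)·x[n]) = X[(k-2) mod 3], so circularly shift X by 2 positions.

X[k-2] = [-1.5000-4.3301i, -1.5000+4.3301i, -3]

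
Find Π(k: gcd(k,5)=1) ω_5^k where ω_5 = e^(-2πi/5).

The primitive 5th roots of unity are ω_5^k for k coprime to 5: k ∈ {1, 2, 3, 4}
Their product equals the constant term of the cyclotomic polynomial Φ_5(x) up to sign.
For n ≥ 3, the product of all primitive nth roots of unity is 1. (For n=1 it is 1; for n=2 it is -1.)

1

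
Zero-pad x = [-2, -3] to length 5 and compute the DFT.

Original 2-point DFT: [-5, 1]
Zero-padded 5-point DFT provides frequency interpolation.

DFT_5([x, 0, ...]) = [-5, -2.9271+2.8532i, 0.4271+1.7634i, 0.4271-1.7634i, -2.9271-2.8532i]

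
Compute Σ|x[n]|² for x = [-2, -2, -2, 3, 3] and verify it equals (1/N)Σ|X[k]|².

Time domain:
Σ|x[n]|² = |-2|² + |-2|² + |-2|² + |3|² + |3|² = 30.0000

Frequency domain:
(1/5)Σ|X[k]|² = (1/5)(|0|² + |-2.5000+7.6942i|² + |-2.5000-1.8164i|² + |-2.5000+1.8164i|² + |-2.5000-7.6942i|²) = (1/5)·150.0000 = 30.0000

Both sides agree, confirming Parseval's theorem.

Σ|x[n]|² = (1/N)Σ|X[k]|² = 30.0000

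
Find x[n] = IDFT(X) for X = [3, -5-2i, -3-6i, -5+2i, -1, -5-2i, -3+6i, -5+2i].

x[n] = (1/8) Σ(k=0 to 7) X[k] · e^(2πikn/8)

Computing each x[n]:
x[0] = -3
x[1] = 2
x[2] = 2
x[3] = -1
x[4] = 2
x[5] = 2
x[6] = 0
x[7] = -1

x = [-3, 2, 2, -1, 2, 2, 0, -1]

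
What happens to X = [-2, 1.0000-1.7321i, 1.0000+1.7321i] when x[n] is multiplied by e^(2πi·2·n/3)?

Modulation property: DFT(ω_3^(-2n)·x[n]) = X[(k-2) mod 3], so circularly shift X by 2 positions.

X[k-2] = [1.0000-1.7321i, 1.0000+1.7321i, -2]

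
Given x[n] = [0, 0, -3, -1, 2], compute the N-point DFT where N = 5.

X[k] = Σ(n=0 to 4) x[n] · ω_5^(nk)
where ω_5 = e^(-2πi/5)

Computing each X[k]:
X[0] = -2
X[1] = 3.8541+3.0777i
X[2] = -2.8541-0.7265i
X[3] = -2.8541+0.7265i
X[4] = 3.8541-3.0777i

X = [-2, 3.8541+3.0777i, -2.8541-0.7265i, -2.8541+0.7265i, 3.8541-3.0777i]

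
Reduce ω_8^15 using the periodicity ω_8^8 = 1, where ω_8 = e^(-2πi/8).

Since ω_8^8 = 1, powers reduce modulo 8.
15 mod 8 = 7
So ω_8^15 = ω_8^7 = e^(-2πi·7/8)

ω_8^15 = ω_8^7 = 0.7071+0.7071i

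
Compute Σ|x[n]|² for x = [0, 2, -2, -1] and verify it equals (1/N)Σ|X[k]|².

Time domain:
Σ|x[n]|² = |0|² + |2|² + |-2|² + |-1|² = 9.0000

Frequency domain:
(1/4)Σ|X[k]|² = (1/4)(|-1|² + |2-3i|² + |-3|² + |2+3i|²) = (1/4)·36.0000 = 9.0000

Both sides agree, confirming Parseval's theorem.

Σ|x[n]|² = (1/N)Σ|X[k]|² = 9.0000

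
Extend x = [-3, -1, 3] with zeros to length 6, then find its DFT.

Original 3-point DFT: [-1, -4.0000+3.4641i, -4.0000-3.4641i]
Zero-padded 6-point DFT provides frequency interpolation.

DFT_6([x, 0, ...]) = [-1, -5.0000-1.7321i, -4.0000+3.4641i, 1, -4.0000-3.4641i, -5.0000+1.7321i]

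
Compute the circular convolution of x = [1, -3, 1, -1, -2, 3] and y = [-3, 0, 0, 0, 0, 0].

(x ⊛ y)[n] = Σ(m=0 to 5) x[m] · y[(n-m) mod 6]

Computing each output sample:
(x ⊛ y)[0] = -3
(x ⊛ y)[1] = 9
(x ⊛ y)[2] = -3
(x ⊛ y)[3] = 3
(x ⊛ y)[4] = 6
(x ⊛ y)[5] = -9

x ⊛ y = [-3, 9, -3, 3, 6, -9]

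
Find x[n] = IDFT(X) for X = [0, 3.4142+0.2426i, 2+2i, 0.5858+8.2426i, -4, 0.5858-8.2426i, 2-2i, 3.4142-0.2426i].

x[n] = (1/8) Σ(k=0 to 7) X[k] · e^(2πikn/8)

Computing each x[n]:
x[0] = 1
x[1] = -1
x[2] = 1
x[3] = -1
x[4] = -1
x[5] = 1
x[6] = -3
x[7] = 3

x = [1, -1, 1, -1, -1, 1, -3, 3]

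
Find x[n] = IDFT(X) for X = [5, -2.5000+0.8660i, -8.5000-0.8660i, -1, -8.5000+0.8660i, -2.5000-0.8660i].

x[n] = (1/6) Σ(k=0 to 5) X[k] · e^(2πikn/6)

Computing each x[n]:
x[0] = -3
x[1] = 2
x[2] = 2
x[3] = -1
x[4] = 3
x[5] = 2

x = [-3, 2, 2, -1, 3, 2]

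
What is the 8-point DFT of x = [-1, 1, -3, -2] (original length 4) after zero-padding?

Original 4-point DFT: [-5, 2-3i, -3, 2+3i]
Zero-padded 8-point DFT provides frequency interpolation.

DFT_8([x, 0, ...]) = [-5, 1.1213+3.7071i, 2-3i, -3.1213-2.2929i, -3, -3.1213+2.2929i, 2+3i, 1.1213-3.7071i]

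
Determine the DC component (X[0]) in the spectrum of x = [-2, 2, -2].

X[0] = Σ(n=0 to 2) x[n] · ω_3^0 = Σ x[n]
= (-2) + (2) + (-2)

X[0] = -2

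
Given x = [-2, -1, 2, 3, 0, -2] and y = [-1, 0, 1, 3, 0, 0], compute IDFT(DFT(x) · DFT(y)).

(x ⊛ y)[n] = Σ(m=0 to 5) x[m] · y[(n-m) mod 6]

Computing each output sample:
(x ⊛ y)[0] = 11
(x ⊛ y)[1] = -1
(x ⊛ y)[2] = -10
(x ⊛ y)[3] = -10
(x ⊛ y)[4] = -1
(x ⊛ y)[5] = 11

x ⊛ y = [11, -1, -10, -10, -1, 11]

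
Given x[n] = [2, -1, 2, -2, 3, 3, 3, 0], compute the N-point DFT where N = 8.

X[k] = Σ(n=0 to 7) x[n] · ω_8^(nk)
where ω_8 = e^(-2πi/8)

Computing each X[k]:
X[0] = 10
X[1] = -2.4142+5.2426i
X[2] = -4i
X[3] = 0.4142+3.2426i
X[4] = 10
X[5] = 0.4142-3.2426i
X[6] = 4i
X[7] = -2.4142-5.2426i

X = [10, -2.4142+5.2426i, -4i, 0.4142+3.2426i, 10, 0.4142-3.2426i, 4i, -2.4142-5.2426i]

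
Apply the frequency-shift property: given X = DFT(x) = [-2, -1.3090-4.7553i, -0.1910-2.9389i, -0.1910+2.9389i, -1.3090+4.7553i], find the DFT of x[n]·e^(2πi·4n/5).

Modulation property: DFT(ω_5^(-4n)·x[n]) = X[(k-4) mod 5], so circularly shift X by 4 positions.

X[k-4] = [-1.3090-4.7553i, -0.1910-2.9389i, -0.1910+2.9389i, -1.3090+4.7553i, -2]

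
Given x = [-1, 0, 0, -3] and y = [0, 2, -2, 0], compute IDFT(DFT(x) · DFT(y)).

(x ⊛ y)[n] = Σ(m=0 to 3) x[m] · y[(n-m) mod 4]

Computing each output sample:
(x ⊛ y)[0] = -6
(x ⊛ y)[1] = 4
(x ⊛ y)[2] = 2
(x ⊛ y)[3] = 0

x ⊛ y = [-6, 4, 2, 0]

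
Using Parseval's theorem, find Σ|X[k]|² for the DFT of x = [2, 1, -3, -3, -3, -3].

Parseval: Σ|x[n]|² = (1/N)Σ|X[k]|², so Σ|X[k]|² = N·Σ|x[n]|² = 6·41.0000

Σ|X[k]|² = N·Σ|x[n]|² = 6·41.0000 = 246.0000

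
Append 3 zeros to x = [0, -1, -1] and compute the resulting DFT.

Original 3-point DFT: [-2, 1, 1]
Zero-padded 6-point DFT provides frequency interpolation.

DFT_6([x, 0, ...]) = [-2, 1.7321i, 1, 0, 1, -1.7321i]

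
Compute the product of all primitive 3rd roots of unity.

The primitive 3rd roots of unity are ω_3^k for k coprime to 3: k ∈ {1, 2}
Their product equals the constant term of the cyclotomic polynomial Φ_3(x) up to sign.
For n ≥ 3, the product of all primitive nth roots of unity is 1. (For n=1 it is 1; for n=2 it is -1.)

1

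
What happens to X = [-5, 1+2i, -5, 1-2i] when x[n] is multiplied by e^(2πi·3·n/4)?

Modulation property: DFT(ω_4^(-3n)·x[n]) = X[(k-3) mod 4], so circularly shift X by 3 positions.

X[k-3] = [1+2i, -5, 1-2i, -5]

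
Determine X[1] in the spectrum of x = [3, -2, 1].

X[1] = Σ(n=0 to 2) x[n] · ω_3^(1n) where ω_3 = e^(-2πi/3)
= (3)·ω_3^0 + (-2)·ω_3^1 + (1)·ω_3^2

X[1] = 3.5000+2.5981i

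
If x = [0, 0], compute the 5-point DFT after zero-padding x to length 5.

Original 2-point DFT: [0, 0]
Zero-padded 5-point DFT provides frequency interpolation.

DFT_5([x, 0, ...]) = [0, 0, 0, 0, 0]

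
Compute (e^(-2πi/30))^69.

Since ω_30^30 = 1, powers reduce modulo 30.
69 mod 30 = 9
So ω_30^69 = ω_30^9 = e^(-2πi·9/30)

ω_30^69 = ω_30^9 = -0.3090-0.9511i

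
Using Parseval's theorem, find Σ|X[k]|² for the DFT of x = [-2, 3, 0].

Parseval: Σ|x[n]|² = (1/N)Σ|X[k]|², so Σ|X[k]|² = N·Σ|x[n]|² = 3·13.0000

Σ|X[k]|² = N·Σ|x[n]|² = 3·13.0000 = 39.0000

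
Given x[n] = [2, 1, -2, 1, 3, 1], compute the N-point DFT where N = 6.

X[k] = Σ(n=0 to 5) x[n] · ω_6^(nk)
where ω_6 = e^(-2πi/6)

Computing each X[k]:
X[0] = 6
X[1] = 1.5000+4.3301i
X[2] = 1.5000-4.3301i
X[3] = 0
X[4] = 1.5000+4.3301i
X[5] = 1.5000-4.3301i

X = [6, 1.5000+4.3301i, 1.5000-4.3301i, 0, 1.5000+4.3301i, 1.5000-4.3301i]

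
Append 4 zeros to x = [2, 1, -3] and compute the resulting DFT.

Original 3-point DFT: [0, 3.0000-3.4641i, 3.0000+3.4641i]
Zero-padded 7-point DFT provides frequency interpolation.

DFT_7([x, 0, ...]) = [0, 3.2911+2.1430i, 4.4804-2.2766i, -0.7714-2.7794i, -0.7714+2.7794i, 4.4804+2.2766i, 3.2911-2.1430i]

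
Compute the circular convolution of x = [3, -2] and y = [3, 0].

(x ⊛ y)[n] = Σ(m=0 to 1) x[m] · y[(n-m) mod 2]

Computing each output sample:
(x ⊛ y)[0] = 9
(x ⊛ y)[1] = -6

x ⊛ y = [9, -6]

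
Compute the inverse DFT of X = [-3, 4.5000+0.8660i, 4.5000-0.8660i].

x[n] = (1/3) Σ(k=0 to 2) X[k] · e^(2πikn/3)

Computing each x[n]:
x[0] = 2
x[1] = -3
x[2] = -2

x = [2, -3, -2]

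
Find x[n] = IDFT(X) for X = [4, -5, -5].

x[n] = (1/3) Σ(k=0 to 2) X[k] · e^(2πikn/3)

Computing each x[n]:
x[0] = -2
x[1] = 3
x[2] = 3

x = [-2, 3, 3]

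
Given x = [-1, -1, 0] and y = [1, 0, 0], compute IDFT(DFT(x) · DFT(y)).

(x ⊛ y)[n] = Σ(m=0 to 2) x[m] · y[(n-m) mod 3]

Computing each output sample:
(x ⊛ y)[0] = -1
(x ⊛ y)[1] = -1
(x ⊛ y)[2] = 0

x ⊛ y = [-1, -1, 0]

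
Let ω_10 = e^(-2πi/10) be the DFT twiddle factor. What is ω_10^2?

ω_10^2 = e^(-2πi·2/10)
= cos(-2π·2/10) + i·sin(-2π·2/10)
= cos(-4π/10) + i·sin(-4π/10)

ω_10^2 = cos(-4π/10) + i·sin(-4π/10) = 0.3090-0.9511i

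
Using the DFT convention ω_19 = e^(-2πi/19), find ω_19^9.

ω_19^9 = e^(-2πi·9/19)
= cos(-2π·9/19) + i·sin(-2π·9/19)
= cos(-18π/19) + i·sin(-18π/19)

ω_19^9 = cos(-18π/19) + i·sin(-18π/19) = -0.9864-0.1646i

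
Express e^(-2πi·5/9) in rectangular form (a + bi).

ω_9^5 = e^(-2πi·5/9)
= cos(-2π·5/9) + i·sin(-2π·5/9)
= cos(-10π/9) + i·sin(-10π/9)

ω_9^5 = cos(-10π/9) + i·sin(-10π/9) = -0.9397+0.3420i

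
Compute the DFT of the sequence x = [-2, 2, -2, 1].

X[k] = Σ(n=0 to 3) x[n] · ω_4^(nk)
where ω_4 = e^(-2πi/4)

Computing each X[k]:
X[0] = -1
X[1] = -1i
X[2] = -7
X[3] = 1i

X = [-1, -1i, -7, 1i]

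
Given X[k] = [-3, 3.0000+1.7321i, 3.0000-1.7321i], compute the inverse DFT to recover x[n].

x[n] = (1/3) Σ(k=0 to 2) X[k] · e^(2πikn/3)

Computing each x[n]:
x[0] = 1
x[1] = -3
x[2] = -1

x = [1, -3, -1]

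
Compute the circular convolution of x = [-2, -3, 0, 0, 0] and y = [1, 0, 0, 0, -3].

(x ⊛ y)[n] = Σ(m=0 to 4) x[m] · y[(n-m) mod 5]

Computing each output sample:
(x ⊛ y)[0] = 7
(x ⊛ y)[1] = -3
(x ⊛ y)[2] = 0
(x ⊛ y)[3] = 0
(x ⊛ y)[4] = 6

x ⊛ y = [7, -3, 0, 0, 6]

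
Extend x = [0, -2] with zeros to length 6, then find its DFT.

Original 2-point DFT: [-2, 2]
Zero-padded 6-point DFT provides frequency interpolation.

DFT_6([x, 0, ...]) = [-2, -1.0000+1.7321i, 1.0000+1.7321i, 2, 1.0000-1.7321i, -1.0000-1.7321i]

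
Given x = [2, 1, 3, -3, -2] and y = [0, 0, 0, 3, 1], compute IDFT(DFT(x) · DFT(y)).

(x ⊛ y)[n] = Σ(m=0 to 4) x[m] · y[(n-m) mod 5]

Computing each output sample:
(x ⊛ y)[0] = 10
(x ⊛ y)[1] = -6
(x ⊛ y)[2] = -9
(x ⊛ y)[3] = 4
(x ⊛ y)[4] = 5

x ⊛ y = [10, -6, -9, 4, 5]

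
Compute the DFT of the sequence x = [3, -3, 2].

X[k] = Σ(n=0 to 2) x[n] · ω_3^(nk)
where ω_3 = e^(-2πi/3)

Computing each X[k]:
X[0] = 2
X[1] = 3.5000+4.3301i
X[2] = 3.5000-4.3301i

X = [2, 3.5000+4.3301i, 3.5000-4.3301i]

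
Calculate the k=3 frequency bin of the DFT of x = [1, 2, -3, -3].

X[3] = Σ(n=0 to 3) x[n] · ω_4^(3n) where ω_4 = e^(-2πi/4)
= (1)·ω_4^0 + (2)·ω_4^3 + (-3)·ω_4^6 + (-3)·ω_4^9

X[3] = 4+5i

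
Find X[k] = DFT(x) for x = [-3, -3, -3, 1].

X[k] = Σ(n=0 to 3) x[n] · ω_4^(nk)
where ω_4 = e^(-2πi/4)

Computing each X[k]:
X[0] = -8
X[1] = 4i
X[2] = -4
X[3] = -4i

X = [-8, 4i, -4, -4i]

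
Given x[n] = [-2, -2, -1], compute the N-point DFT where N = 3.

X[k] = Σ(n=0 to 2) x[n] · ω_3^(nk)
where ω_3 = e^(-2πi/3)

Computing each X[k]:
X[0] = -5
X[1] = -0.5000+0.8660i
X[2] = -0.5000-0.8660i

X = [-5, -0.5000+0.8660i, -0.5000-0.8660i]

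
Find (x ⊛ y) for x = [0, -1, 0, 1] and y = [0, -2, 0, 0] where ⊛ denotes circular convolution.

(x ⊛ y)[n] = Σ(m=0 to 3) x[m] · y[(n-m) mod 4]

Computing each output sample:
(x ⊛ y)[0] = -2
(x ⊛ y)[1] = 0
(x ⊛ y)[2] = 2
(x ⊛ y)[3] = 0

x ⊛ y = [-2, 0, 2, 0]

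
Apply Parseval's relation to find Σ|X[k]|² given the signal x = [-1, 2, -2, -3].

Parseval: Σ|x[n]|² = (1/N)Σ|X[k]|², so Σ|X[k]|² = N·Σ|x[n]|² = 4·18.0000

Σ|X[k]|² = N·Σ|x[n]|² = 4·18.0000 = 72.0000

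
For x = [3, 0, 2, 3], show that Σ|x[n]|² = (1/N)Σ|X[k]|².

Time domain:
Σ|x[n]|² = |3|² + |0|² + |2|² + |3|² = 22.0000

Frequency domain:
(1/4)Σ|X[k]|² = (1/4)(|8|² + |1+3i|² + |2|² + |1-3i|²) = (1/4)·88.0000 = 22.0000

Both sides agree, confirming Parseval's theorem.

Σ|x[n]|² = (1/N)Σ|X[k]|² = 22.0000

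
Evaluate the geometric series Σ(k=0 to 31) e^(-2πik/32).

Sum of all nth roots of unity equals 0 for n > 1 (geometric series with r ≠ 1).

0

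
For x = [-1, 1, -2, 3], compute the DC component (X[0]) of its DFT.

X[0] = Σ(n=0 to 3) x[n] · ω_4^0 = Σ x[n]
= (-1) + (1) + (-2) + (3)

X[0] = 1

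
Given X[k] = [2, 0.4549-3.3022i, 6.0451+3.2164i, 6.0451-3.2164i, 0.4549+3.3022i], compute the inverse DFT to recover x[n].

x[n] = (1/5) Σ(k=0 to 4) X[k] · e^(2πikn/5)

Computing each x[n]:
x[0] = 3
x[1] = -1
x[2] = 3
x[3] = -1
x[4] = -2

x = [3, -1, 3, -1, -2]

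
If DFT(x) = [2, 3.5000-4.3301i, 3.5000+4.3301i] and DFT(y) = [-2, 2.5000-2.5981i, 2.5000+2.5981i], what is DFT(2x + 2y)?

By linearity: DFT(2x + 2y) = 2·DFT(x) + 2·DFT(y)
= 2·[2, 3.5000-4.3301i, 3.5000+4.3301i] + 2·[-2, 2.5000-2.5981i, 2.5000+2.5981i]

Computing element-wise:
Z[0] = 2·(2) + 2·(-2) = 0
Z[1] = 2·(3.5000-4.3301i) + 2·(2.5000-2.5981i) = 12.0000-13.8564i
Z[2] = 2·(3.5000+4.3301i) + 2·(2.5000+2.5981i) = 12.0000+13.8564i

DFT(2x + 2y) = 2·X + 2·Y = [0, 12.0000-13.8564i, 12.0000+13.8564i]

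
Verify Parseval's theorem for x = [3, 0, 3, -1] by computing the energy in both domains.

Time domain:
Σ|x[n]|² = |3|² + |0|² + |3|² + |-1|² = 19.0000

Frequency domain:
(1/4)Σ|X[k]|² = (1/4)(|5|² + |-1i|² + |7|² + |1i|²) = (1/4)·76.0000 = 19.0000

Both sides agree, confirming Parseval's theorem.

Σ|x[n]|² = (1/N)Σ|X[k]|² = 19.0000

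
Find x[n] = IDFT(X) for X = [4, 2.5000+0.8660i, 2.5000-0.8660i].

x[n] = (1/3) Σ(k=0 to 2) X[k] · e^(2πikn/3)

Computing each x[n]:
x[0] = 3
x[1] = 0
x[2] = 1

x = [3, 0, 1]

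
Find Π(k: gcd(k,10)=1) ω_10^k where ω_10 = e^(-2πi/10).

The primitive 10th roots of unity are ω_10^k for k coprime to 10: k ∈ {1, 3, 7, 9}
Their product equals the constant term of the cyclotomic polynomial Φ_10(x) up to sign.
For n ≥ 3, the product of all primitive nth roots of unity is 1. (For n=1 it is 1; for n=2 it is -1.)

1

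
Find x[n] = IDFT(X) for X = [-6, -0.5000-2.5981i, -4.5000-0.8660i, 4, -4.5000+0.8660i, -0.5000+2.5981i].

x[n] = (1/6) Σ(k=0 to 5) X[k] · e^(2πikn/6)

Computing each x[n]:
x[0] = -2
x[1] = 0
x[2] = 1
x[3] = -3
x[4] = 0
x[5] = -2

x = [-2, 0, 1, -3, 0, -2]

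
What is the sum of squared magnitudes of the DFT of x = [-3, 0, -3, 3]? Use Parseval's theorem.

Parseval: Σ|x[n]|² = (1/N)Σ|X[k]|², so Σ|X[k]|² = N·Σ|x[n]|² = 4·27.0000

Σ|X[k]|² = N·Σ|x[n]|² = 4·27.0000 = 108.0000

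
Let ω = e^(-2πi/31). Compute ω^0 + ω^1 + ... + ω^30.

Sum of all nth roots of unity equals 0 for n > 1 (geometric series with r ≠ 1).

0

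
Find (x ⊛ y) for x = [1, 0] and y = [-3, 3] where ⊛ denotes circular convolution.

(x ⊛ y)[n] = Σ(m=0 to 1) x[m] · y[(n-m) mod 2]

Computing each output sample:
(x ⊛ y)[0] = -3
(x ⊛ y)[1] = 3

x ⊛ y = [-3, 3]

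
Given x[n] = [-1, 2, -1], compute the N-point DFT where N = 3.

X[k] = Σ(n=0 to 2) x[n] · ω_3^(nk)
where ω_3 = e^(-2πi/3)

Computing each X[k]:
X[0] = 0
X[1] = -1.5000-2.5981i
X[2] = -1.5000+2.5981i

X = [0, -1.5000-2.5981i, -1.5000+2.5981i]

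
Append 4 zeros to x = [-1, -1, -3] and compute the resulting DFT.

Original 3-point DFT: [-5, 1.0000-1.7321i, 1.0000+1.7321i]
Zero-padded 7-point DFT provides frequency interpolation.

DFT_7([x, 0, ...]) = [-5, -0.9559+3.7066i, 1.9254-0.3267i, -1.9695-1.9116i, -1.9695+1.9116i, 1.9254+0.3267i, -0.9559-3.7066i]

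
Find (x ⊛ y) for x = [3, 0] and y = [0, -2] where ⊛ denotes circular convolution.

(x ⊛ y)[n] = Σ(m=0 to 1) x[m] · y[(n-m) mod 2]

Computing each output sample:
(x ⊛ y)[0] = 0
(x ⊛ y)[1] = -6

x ⊛ y = [0, -6]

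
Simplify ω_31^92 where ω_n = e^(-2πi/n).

Since ω_31^31 = 1, powers reduce modulo 31.
92 mod 31 = 30
So ω_31^92 = ω_31^30 = e^(-2πi·30/31)

ω_31^92 = ω_31^30 = 0.9795+0.2013i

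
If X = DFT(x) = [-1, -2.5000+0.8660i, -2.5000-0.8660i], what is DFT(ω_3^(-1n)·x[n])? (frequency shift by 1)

Modulation property: DFT(ω_3^(-1n)·x[n]) = X[(k-1) mod 3], so circularly shift X by 1 positions.

X[k-1] = [-2.5000-0.8660i, -1, -2.5000+0.8660i]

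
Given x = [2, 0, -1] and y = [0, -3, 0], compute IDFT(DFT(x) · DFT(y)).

(x ⊛ y)[n] = Σ(m=0 to 2) x[m] · y[(n-m) mod 3]

Computing each output sample:
(x ⊛ y)[0] = 3
(x ⊛ y)[1] = -6
(x ⊛ y)[2] = 0

x ⊛ y = [3, -6, 0]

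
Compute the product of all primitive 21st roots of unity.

The primitive 21st roots of unity are ω_21^k for k coprime to 21: k ∈ {1, 2, 4, 5, 8, 10, 11, 13, 16, 17, 19, 20}
Their product equals the constant term of the cyclotomic polynomial Φ_21(x) up to sign.
For n ≥ 3, the product of all primitive nth roots of unity is 1. (For n=1 it is 1; for n=2 it is -1.)

1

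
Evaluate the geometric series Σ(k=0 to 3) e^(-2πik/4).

Sum of all nth roots of unity equals 0 for n > 1 (geometric series with r ≠ 1).

0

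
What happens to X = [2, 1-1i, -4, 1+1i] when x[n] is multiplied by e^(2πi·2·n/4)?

Modulation property: DFT(ω_4^(-2n)·x[n]) = X[(k-2) mod 4], so circularly shift X by 2 positions.

X[k-2] = [-4, 1+1i, 2, 1-1i]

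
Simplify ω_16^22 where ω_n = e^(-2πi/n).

Since ω_16^16 = 1, powers reduce modulo 16.
22 mod 16 = 6
So ω_16^22 = ω_16^6 = e^(-2πi·6/16)

ω_16^22 = ω_16^6 = -0.7071-0.7071i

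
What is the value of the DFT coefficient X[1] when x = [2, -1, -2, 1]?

X[1] = Σ(n=0 to 3) x[n] · ω_4^(1n) where ω_4 = e^(-2πi/4)
= (2)·ω_4^0 + (-1)·ω_4^1 + (-2)·ω_4^2 + (1)·ω_4^3

X[1] = 4+2i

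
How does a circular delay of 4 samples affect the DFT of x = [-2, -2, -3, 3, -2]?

Time shift by 4: X_shifted[k] = ω_5^(4k) · X[k]
Shifted x = [-2, -3, 3, -2, -2]

DFT(x[n-4]) = [-6, -4.3541-1.9879i, 2.3541+5.3431i, 2.3541-5.3431i, -4.3541+1.9879i]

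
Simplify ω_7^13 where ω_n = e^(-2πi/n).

Since ω_7^7 = 1, powers reduce modulo 7.
13 mod 7 = 6
So ω_7^13 = ω_7^6 = e^(-2πi·6/7)

ω_7^13 = ω_7^6 = 0.6235+0.7818i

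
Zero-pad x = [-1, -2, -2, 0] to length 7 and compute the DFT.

Original 4-point DFT: [-5, 1+2i, -1, 1-2i]
Zero-padded 7-point DFT provides frequency interpolation.

DFT_7([x, 0, ...]) = [-5, -1.8019+3.5135i, 1.2470+1.0821i, -0.4450-0.6959i, -0.4450+0.6959i, 1.2470-1.0821i, -1.8019-3.5135i]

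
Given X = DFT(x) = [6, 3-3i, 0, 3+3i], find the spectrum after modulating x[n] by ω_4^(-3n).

Modulation property: DFT(ω_4^(-3n)·x[n]) = X[(k-3) mod 4], so circularly shift X by 3 positions.

X[k-3] = [3-3i, 0, 3+3i, 6]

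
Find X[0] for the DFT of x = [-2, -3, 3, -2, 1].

X[0] = Σ(n=0 to 4) x[n] · ω_5^0 = Σ x[n]
= (-2) + (-3) + (3) + (-2) + (1)

X[0] = -3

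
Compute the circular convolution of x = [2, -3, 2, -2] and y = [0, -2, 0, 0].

(x ⊛ y)[n] = Σ(m=0 to 3) x[m] · y[(n-m) mod 4]

Computing each output sample:
(x ⊛ y)[0] = 4
(x ⊛ y)[1] = -4
(x ⊛ y)[2] = 6
(x ⊛ y)[3] = -4

x ⊛ y = [4, -4, 6, -4]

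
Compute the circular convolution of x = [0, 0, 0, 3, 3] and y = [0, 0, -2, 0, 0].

(x ⊛ y)[n] = Σ(m=0 to 4) x[m] · y[(n-m) mod 5]

Computing each output sample:
(x ⊛ y)[0] = -6
(x ⊛ y)[1] = -6
(x ⊛ y)[2] = 0
(x ⊛ y)[3] = 0
(x ⊛ y)[4] = 0

x ⊛ y = [-6, -6, 0, 0, 0]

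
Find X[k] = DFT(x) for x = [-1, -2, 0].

X[k] = Σ(n=0 to 2) x[n] · ω_3^(nk)
where ω_3 = e^(-2πi/3)

Computing each X[k]:
X[0] = -3
X[1] = 1.7321i
X[2] = -1.7321i

X = [-3, 1.7321i, -1.7321i]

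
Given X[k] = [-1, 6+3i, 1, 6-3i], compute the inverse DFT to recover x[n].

x[n] = (1/4) Σ(k=0 to 3) X[k] · e^(2πikn/4)

Computing each x[n]:
x[0] = 3
x[1] = -2
x[2] = -3
x[3] = 1

x = [3, -2, -3, 1]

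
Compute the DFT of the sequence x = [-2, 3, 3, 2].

X[k] = Σ(n=0 to 3) x[n] · ω_4^(nk)
where ω_4 = e^(-2πi/4)

Computing each X[k]:
X[0] = 6
X[1] = -5-1i
X[2] = -4
X[3] = -5+1i

X = [6, -5-1i, -4, -5+1i]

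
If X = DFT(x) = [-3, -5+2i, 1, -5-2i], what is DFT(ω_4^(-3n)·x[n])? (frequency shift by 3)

Modulation property: DFT(ω_4^(-3n)·x[n]) = X[(k-3) mod 4], so circularly shift X by 3 positions.

X[k-3] = [-5+2i, 1, -5-2i, -3]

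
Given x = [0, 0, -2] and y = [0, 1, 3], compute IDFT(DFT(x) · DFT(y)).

(x ⊛ y)[n] = Σ(m=0 to 2) x[m] · y[(n-m) mod 3]

Computing each output sample:
(x ⊛ y)[0] = -2
(x ⊛ y)[1] = -6
(x ⊛ y)[2] = 0

x ⊛ y = [-2, -6, 0]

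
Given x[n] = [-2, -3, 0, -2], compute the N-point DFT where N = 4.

X[k] = Σ(n=0 to 3) x[n] · ω_4^(nk)
where ω_4 = e^(-2πi/4)

Computing each X[k]:
X[0] = -7
X[1] = -2+1i
X[2] = 3
X[3] = -2-1i

X = [-7, -2+1i, 3, -2-1i]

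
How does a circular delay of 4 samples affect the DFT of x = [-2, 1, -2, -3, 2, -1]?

Time shift by 4: X_shifted[k] = ω_6^(4k) · X[k]
Shifted x = [-2, -3, 2, -1, -2, 1]

DFT(x[n-4]) = [-5, -2, -2.0000+6.9282i, 1, -2.0000-6.9282i, -2]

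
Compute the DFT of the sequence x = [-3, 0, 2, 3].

X[k] = Σ(n=0 to 3) x[n] · ω_4^(nk)
where ω_4 = e^(-2πi/4)

Computing each X[k]:
X[0] = 2
X[1] = -5+3i
X[2] = -4
X[3] = -5-3i

X = [2, -5+3i, -4, -5-3i]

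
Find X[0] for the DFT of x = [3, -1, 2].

X[0] = Σ(n=0 to 2) x[n] · ω_3^0 = Σ x[n]
= (3) + (-1) + (2)

X[0] = 4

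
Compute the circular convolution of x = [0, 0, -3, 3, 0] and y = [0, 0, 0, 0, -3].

(x ⊛ y)[n] = Σ(m=0 to 4) x[m] · y[(n-m) mod 5]

Computing each output sample:
(x ⊛ y)[0] = 0
(x ⊛ y)[1] = 9
(x ⊛ y)[2] = -9
(x ⊛ y)[3] = 0
(x ⊛ y)[4] = 0

x ⊛ y = [0, 9, -9, 0, 0]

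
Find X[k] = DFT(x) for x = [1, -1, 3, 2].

X[k] = Σ(n=0 to 3) x[n] · ω_4^(nk)
where ω_4 = e^(-2πi/4)

Computing each X[k]:
X[0] = 5
X[1] = -2+3i
X[2] = 3
X[3] = -2-3i

X = [5, -2+3i, 3, -2-3i]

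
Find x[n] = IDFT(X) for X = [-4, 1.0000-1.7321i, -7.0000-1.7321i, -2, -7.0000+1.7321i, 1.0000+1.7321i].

x[n] = (1/6) Σ(k=0 to 5) X[k] · e^(2πikn/6)

Computing each x[n]:
x[0] = -3
x[1] = 2
x[2] = 0
x[3] = -3
x[4] = 0
x[5] = 0

x = [-3, 2, 0, -3, 0, 0]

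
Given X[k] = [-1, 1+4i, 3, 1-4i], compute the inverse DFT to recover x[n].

x[n] = (1/4) Σ(k=0 to 3) X[k] · e^(2πikn/4)

Computing each x[n]:
x[0] = 1
x[1] = -3
x[2] = 0
x[3] = 1

x = [1, -3, 0, 1]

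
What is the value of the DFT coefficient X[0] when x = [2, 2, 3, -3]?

X[0] = Σ(n=0 to 3) x[n] · ω_4^0 = Σ x[n]
= (2) + (2) + (3) + (-3)

X[0] = 4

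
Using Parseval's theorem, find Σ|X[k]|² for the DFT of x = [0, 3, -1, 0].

Parseval: Σ|x[n]|² = (1/N)Σ|X[k]|², so Σ|X[k]|² = N·Σ|x[n]|² = 4·10.0000

Σ|X[k]|² = N·Σ|x[n]|² = 4·10.0000 = 40.0000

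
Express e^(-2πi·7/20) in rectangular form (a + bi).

ω_20^7 = e^(-2πi·7/20)
= cos(-2π·7/20) + i·sin(-2π·7/20)
= cos(-14π/20) + i·sin(-14π/20)

ω_20^7 = cos(-14π/20) + i·sin(-14π/20) = -0.5878-0.8090i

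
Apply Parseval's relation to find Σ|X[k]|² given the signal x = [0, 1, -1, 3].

Parseval: Σ|x[n]|² = (1/N)Σ|X[k]|², so Σ|X[k]|² = N·Σ|x[n]|² = 4·11.0000

Σ|X[k]|² = N·Σ|x[n]|² = 4·11.0000 = 44.0000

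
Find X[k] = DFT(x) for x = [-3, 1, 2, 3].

X[k] = Σ(n=0 to 3) x[n] · ω_4^(nk)
where ω_4 = e^(-2πi/4)

Computing each X[k]:
X[0] = 3
X[1] = -5+2i
X[2] = -5
X[3] = -5-2i

X = [3, -5+2i, -5, -5-2i]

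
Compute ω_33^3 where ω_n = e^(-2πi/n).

ω_33^3 = e^(-2πi·3/33)
= cos(-2π·3/33) + i·sin(-2π·3/33)
= cos(-6π/33) + i·sin(-6π/33)

ω_33^3 = cos(-6π/33) + i·sin(-6π/33) = 0.8413-0.5406i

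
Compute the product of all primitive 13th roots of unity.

The primitive 13th roots of unity are ω_13^k for k coprime to 13: k ∈ {1, 2, 3, 4, 5, 6, 7, 8, 9, 10, 11, 12}
Their product equals the constant term of the cyclotomic polynomial Φ_13(x) up to sign.
For n ≥ 3, the product of all primitive nth roots of unity is 1. (For n=1 it is 1; for n=2 it is -1.)

1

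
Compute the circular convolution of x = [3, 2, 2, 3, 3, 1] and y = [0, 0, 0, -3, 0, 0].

(x ⊛ y)[n] = Σ(m=0 to 5) x[m] · y[(n-m) mod 6]

Computing each output sample:
(x ⊛ y)[0] = -9
(x ⊛ y)[1] = -9
(x ⊛ y)[2] = -3
(x ⊛ y)[3] = -9
(x ⊛ y)[4] = -6
(x ⊛ y)[5] = -6

x ⊛ y = [-9, -9, -3, -9, -6, -6]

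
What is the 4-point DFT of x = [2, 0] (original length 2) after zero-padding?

Original 2-point DFT: [2, 2]
Zero-padded 4-point DFT provides frequency interpolation.

DFT_4([x, 0, ...]) = [2, 2, 2, 2]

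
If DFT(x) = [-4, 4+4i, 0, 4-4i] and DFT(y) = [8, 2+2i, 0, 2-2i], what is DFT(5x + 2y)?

By linearity: DFT(5x + 2y) = 5·DFT(x) + 2·DFT(y)
= 5·[-4, 4+4i, 0, 4-4i] + 2·[8, 2+2i, 0, 2-2i]

Computing element-wise:
Z[0] = 5·(-4) + 2·(8) = -4
Z[1] = 5·(4+4i) + 2·(2+2i) = 24+24i
Z[2] = 5·(0) + 2·(0) = 0
Z[3] = 5·(4-4i) + 2·(2-2i) = 24-24i

DFT(5x + 2y) = 5·X + 2·Y = [-4, 24+24i, 0, 24-24i]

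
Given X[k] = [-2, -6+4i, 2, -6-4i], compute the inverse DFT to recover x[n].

x[n] = (1/4) Σ(k=0 to 3) X[k] · e^(2πikn/4)

Computing each x[n]:
x[0] = -3
x[1] = -3
x[2] = 3
x[3] = 1

x = [-3, -3, 3, 1]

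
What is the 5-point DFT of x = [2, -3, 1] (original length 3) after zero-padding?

Original 3-point DFT: [0, 3.0000+3.4641i, 3.0000-3.4641i]
Zero-padded 5-point DFT provides frequency interpolation.

DFT_5([x, 0, ...]) = [0, 0.2639+2.2654i, 4.7361+2.7144i, 4.7361-2.7144i, 0.2639-2.2654i]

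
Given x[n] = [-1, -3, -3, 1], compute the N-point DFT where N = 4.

X[k] = Σ(n=0 to 3) x[n] · ω_4^(nk)
where ω_4 = e^(-2πi/4)

Computing each X[k]:
X[0] = -6
X[1] = 2+4i
X[2] = -2
X[3] = 2-4i

X = [-6, 2+4i, -2, 2-4i]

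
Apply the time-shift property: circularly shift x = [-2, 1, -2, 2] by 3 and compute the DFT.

Time shift by 3: X_shifted[k] = ω_4^(3k) · X[k]
Shifted x = [1, -2, 2, -2]

DFT(x[n-3]) = [-1, -1, 7, -1]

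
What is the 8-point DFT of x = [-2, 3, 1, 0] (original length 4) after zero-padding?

Original 4-point DFT: [2, -3-3i, -4, -3+3i]
Zero-padded 8-point DFT provides frequency interpolation.

DFT_8([x, 0, ...]) = [2, 0.1213-3.1213i, -3-3i, -4.1213-1.1213i, -4, -4.1213+1.1213i, -3+3i, 0.1213+3.1213i]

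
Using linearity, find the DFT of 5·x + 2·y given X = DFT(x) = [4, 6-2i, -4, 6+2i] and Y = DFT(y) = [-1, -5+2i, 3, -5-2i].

By linearity: DFT(5x + 2y) = 5·DFT(x) + 2·DFT(y)
= 5·[4, 6-2i, -4, 6+2i] + 2·[-1, -5+2i, 3, -5-2i]

Computing element-wise:
Z[0] = 5·(4) + 2·(-1) = 18
Z[1] = 5·(6-2i) + 2·(-5+2i) = 20-6i
Z[2] = 5·(-4) + 2·(3) = -14
Z[3] = 5·(6+2i) + 2·(-5-2i) = 20+6i

DFT(5x + 2y) = 5·X + 2·Y = [18, 20-6i, -14, 20+6i]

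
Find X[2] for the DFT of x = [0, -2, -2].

X[2] = Σ(n=0 to 2) x[n] · ω_3^(2n) where ω_3 = e^(-2πi/3)
= (0)·ω_3^0 + (-2)·ω_3^2 + (-2)·ω_3^4

X[2] = 2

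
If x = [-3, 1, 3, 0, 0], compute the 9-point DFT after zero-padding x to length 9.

Original 5-point DFT: [1, -5.1180-2.7144i, -2.8820+2.2654i, -2.8820-2.2654i, -5.1180+2.7144i]
Zero-padded 9-point DFT provides frequency interpolation.

DFT_9([x, 0, ...]) = [1, -1.7130-3.5972i, -5.6454-2.0109i, -5.0000+1.7321i, -1.6416+1.5863i, -1.6416-1.5863i, -5.0000-1.7321i, -5.6454+2.0109i, -1.7130+3.5972i]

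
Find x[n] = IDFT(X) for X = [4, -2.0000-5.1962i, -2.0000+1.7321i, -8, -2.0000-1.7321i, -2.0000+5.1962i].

x[n] = (1/6) Σ(k=0 to 5) X[k] · e^(2πikn/6)

Computing each x[n]:
x[0] = -2
x[1] = 3
x[2] = 2
x[3] = 2
x[4] = -2
x[5] = 1

x = [-2, 3, 2, 2, -2, 1]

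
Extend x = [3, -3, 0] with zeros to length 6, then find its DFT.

Original 3-point DFT: [0, 4.5000+2.5981i, 4.5000-2.5981i]
Zero-padded 6-point DFT provides frequency interpolation.

DFT_6([x, 0, ...]) = [0, 1.5000+2.5981i, 4.5000+2.5981i, 6, 4.5000-2.5981i, 1.5000-2.5981i]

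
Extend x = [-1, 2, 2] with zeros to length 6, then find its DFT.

Original 3-point DFT: [3, -3, -3]
Zero-padded 6-point DFT provides frequency interpolation.

DFT_6([x, 0, ...]) = [3, -1.0000-3.4641i, -3, -1, -3, -1.0000+3.4641i]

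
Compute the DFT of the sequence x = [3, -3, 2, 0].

X[k] = Σ(n=0 to 3) x[n] · ω_4^(nk)
where ω_4 = e^(-2πi/4)

Computing each X[k]:
X[0] = 2
X[1] = 1+3i
X[2] = 8
X[3] = 1-3i

X = [2, 1+3i, 8, 1-3i]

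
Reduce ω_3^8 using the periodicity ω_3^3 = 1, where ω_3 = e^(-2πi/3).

Since ω_3^3 = 1, powers reduce modulo 3.
8 mod 3 = 2
So ω_3^8 = ω_3^2 = e^(-2πi·2/3)

ω_3^8 = ω_3^2 = -0.5000+0.8660i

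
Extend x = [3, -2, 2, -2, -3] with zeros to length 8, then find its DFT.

Original 5-point DFT: [-2, 1.4549-3.3022i, 7.0451+3.2164i, 7.0451-3.2164i, 1.4549+3.3022i]
Zero-padded 8-point DFT provides frequency interpolation.

DFT_8([x, 0, ...]) = [-2, 6.0000+0.8284i, -2, 6.0000+4.8284i, 6, 6.0000-4.8284i, -2, 6.0000-0.8284i]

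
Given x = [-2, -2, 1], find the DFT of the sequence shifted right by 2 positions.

Time shift by 2: X_shifted[k] = ω_3^(2k) · X[k]
Shifted x = [-2, 1, -2]

DFT(x[n-2]) = [-3, -1.5000-2.5981i, -1.5000+2.5981i]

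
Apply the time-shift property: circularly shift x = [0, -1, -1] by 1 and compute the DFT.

Time shift by 1: X_shifted[k] = ω_3^(1k) · X[k]
Shifted x = [-1, 0, -1]

DFT(x[n-1]) = [-2, -0.5000-0.8660i, -0.5000+0.8660i]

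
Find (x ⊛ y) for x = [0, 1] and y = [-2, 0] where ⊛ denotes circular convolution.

(x ⊛ y)[n] = Σ(m=0 to 1) x[m] · y[(n-m) mod 2]

Computing each output sample:
(x ⊛ y)[0] = 0
(x ⊛ y)[1] = -2

x ⊛ y = [0, -2]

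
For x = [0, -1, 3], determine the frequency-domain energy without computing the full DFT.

Parseval: Σ|x[n]|² = (1/N)Σ|X[k]|², so Σ|X[k]|² = N·Σ|x[n]|² = 3·10.0000

Σ|X[k]|² = N·Σ|x[n]|² = 3·10.0000 = 30.0000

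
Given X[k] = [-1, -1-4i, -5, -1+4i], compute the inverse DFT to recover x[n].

x[n] = (1/4) Σ(k=0 to 3) X[k] · e^(2πikn/4)

Computing each x[n]:
x[0] = -2
x[1] = 3
x[2] = -1
x[3] = -1

x = [-2, 3, -1, -1]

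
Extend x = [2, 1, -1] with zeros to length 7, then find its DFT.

Original 3-point DFT: [2, 2.0000-1.7321i, 2.0000+1.7321i]
Zero-padded 7-point DFT provides frequency interpolation.

DFT_7([x, 0, ...]) = [2, 2.8460+0.1931i, 2.6784-1.4088i, 0.4755-1.2157i, 0.4755+1.2157i, 2.6784+1.4088i, 2.8460-0.1931i]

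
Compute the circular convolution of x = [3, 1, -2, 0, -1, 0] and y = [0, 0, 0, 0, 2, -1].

(x ⊛ y)[n] = Σ(m=0 to 5) x[m] · y[(n-m) mod 6]

Computing each output sample:
(x ⊛ y)[0] = -5
(x ⊛ y)[1] = 2
(x ⊛ y)[2] = -2
(x ⊛ y)[3] = 1
(x ⊛ y)[4] = 6
(x ⊛ y)[5] = -1

x ⊛ y = [-5, 2, -2, 1, 6, -1]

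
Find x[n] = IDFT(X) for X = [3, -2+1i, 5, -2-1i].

x[n] = (1/4) Σ(k=0 to 3) X[k] · e^(2πikn/4)

Computing each x[n]:
x[0] = 1
x[1] = -1
x[2] = 3
x[3] = 0

x = [1, -1, 3, 0]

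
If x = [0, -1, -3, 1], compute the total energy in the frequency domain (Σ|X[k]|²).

Parseval: Σ|x[n]|² = (1/N)Σ|X[k]|², so Σ|X[k]|² = N·Σ|x[n]|² = 4·11.0000

Σ|X[k]|² = N·Σ|x[n]|² = 4·11.0000 = 44.0000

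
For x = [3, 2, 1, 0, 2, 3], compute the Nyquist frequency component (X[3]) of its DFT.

X[3] = Σ(n=0 to 5) x[n] · ω_6^(3n) where ω_6 = e^(-2πi/6)
= (3)·ω_6^0 + (2)·ω_6^3 + (1)·ω_6^6 + (0)·ω_6^9 + (2)·ω_6^12 + (3)·ω_6^15

X[3] = 1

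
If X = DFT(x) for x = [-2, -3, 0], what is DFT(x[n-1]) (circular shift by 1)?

Time shift by 1: X_shifted[k] = ω_3^(1k) · X[k]
Shifted x = [0, -2, -3]

DFT(x[n-1]) = [-5, 2.5000-0.8660i, 2.5000+0.8660i]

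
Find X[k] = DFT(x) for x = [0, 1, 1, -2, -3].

X[k] = Σ(n=0 to 4) x[n] · ω_5^(nk)
where ω_5 = e^(-2πi/5)

Computing each X[k]:
X[0] = -3
X[1] = 0.1910-5.5676i
X[2] = 1.3090+0.5020i
X[3] = 1.3090-0.5020i
X[4] = 0.1910+5.5676i

X = [-3, 0.1910-5.5676i, 1.3090+0.5020i, 1.3090-0.5020i, 0.1910+5.5676i]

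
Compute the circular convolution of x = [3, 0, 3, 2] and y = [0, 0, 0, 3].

(x ⊛ y)[n] = Σ(m=0 to 3) x[m] · y[(n-m) mod 4]

Computing each output sample:
(x ⊛ y)[0] = 0
(x ⊛ y)[1] = 9
(x ⊛ y)[2] = 6
(x ⊛ y)[3] = 9

x ⊛ y = [0, 9, 6, 9]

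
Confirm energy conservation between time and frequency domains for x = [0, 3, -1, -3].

Time domain:
Σ|x[n]|² = |0|² + |3|² + |-1|² + |-3|² = 19.0000

Frequency domain:
(1/4)Σ|X[k]|² = (1/4)(|-1|² + |1-6i|² + |-1|² + |1+6i|²) = (1/4)·76.0000 = 19.0000

Both sides agree, confirming Parseval's theorem.

Σ|x[n]|² = (1/N)Σ|X[k]|² = 19.0000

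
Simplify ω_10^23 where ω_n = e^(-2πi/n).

Since ω_10^10 = 1, powers reduce modulo 10.
23 mod 10 = 3
So ω_10^23 = ω_10^3 = e^(-2πi·3/10)

ω_10^23 = ω_10^3 = -0.3090-0.9511i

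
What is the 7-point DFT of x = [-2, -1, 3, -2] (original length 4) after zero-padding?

Original 4-point DFT: [-2, -5-1i, 4, -5+1i]
Zero-padded 7-point DFT provides frequency interpolation.

DFT_7([x, 0, ...]) = [-2, -1.4891-1.2752i, -5.7274+0.7129i, 1.2165+4.7292i, 1.2165-4.7292i, -5.7274-0.7129i, -1.4891+1.2752i]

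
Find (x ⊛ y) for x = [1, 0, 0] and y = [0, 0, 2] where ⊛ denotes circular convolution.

(x ⊛ y)[n] = Σ(m=0 to 2) x[m] · y[(n-m) mod 3]

Computing each output sample:
(x ⊛ y)[0] = 0
(x ⊛ y)[1] = 0
(x ⊛ y)[2] = 2

x ⊛ y = [0, 0, 2]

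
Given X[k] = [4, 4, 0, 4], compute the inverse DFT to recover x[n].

x[n] = (1/4) Σ(k=0 to 3) X[k] · e^(2πikn/4)

Computing each x[n]:
x[0] = 3
x[1] = 1
x[2] = -1
x[3] = 1

x = [3, 1, -1, 1]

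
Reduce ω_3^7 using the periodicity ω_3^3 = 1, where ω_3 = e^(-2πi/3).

Since ω_3^3 = 1, powers reduce modulo 3.
7 mod 3 = 1
So ω_3^7 = ω_3^1 = e^(-2πi·1/3)

ω_3^7 = ω_3^1 = -0.5000-0.8660i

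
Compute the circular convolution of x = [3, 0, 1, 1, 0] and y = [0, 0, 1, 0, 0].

(x ⊛ y)[n] = Σ(m=0 to 4) x[m] · y[(n-m) mod 5]

Computing each output sample:
(x ⊛ y)[0] = 1
(x ⊛ y)[1] = 0
(x ⊛ y)[2] = 3
(x ⊛ y)[3] = 0
(x ⊛ y)[4] = 1

x ⊛ y = [1, 0, 3, 0, 1]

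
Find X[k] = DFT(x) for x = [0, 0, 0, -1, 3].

X[k] = Σ(n=0 to 4) x[n] · ω_5^(nk)
where ω_5 = e^(-2πi/5)

Computing each X[k]:
X[0] = 2
X[1] = 1.7361+2.2654i
X[2] = -2.7361+2.7144i
X[3] = -2.7361-2.7144i
X[4] = 1.7361-2.2654i

X = [2, 1.7361+2.2654i, -2.7361+2.7144i, -2.7361-2.7144i, 1.7361-2.2654i]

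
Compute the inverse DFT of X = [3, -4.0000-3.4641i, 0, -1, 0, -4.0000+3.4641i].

x[n] = (1/6) Σ(k=0 to 5) X[k] · e^(2πikn/6)

Computing each x[n]:
x[0] = -1
x[1] = 1
x[2] = 2
x[3] = 2
x[4] = 0
x[5] = -1

x = [-1, 1, 2, 2, 0, -1]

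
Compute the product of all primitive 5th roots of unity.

The primitive 5th roots of unity are ω_5^k for k coprime to 5: k ∈ {1, 2, 3, 4}
Their product equals the constant term of the cyclotomic polynomial Φ_5(x) up to sign.
For n ≥ 3, the product of all primitive nth roots of unity is 1. (For n=1 it is 1; for n=2 it is -1.)

1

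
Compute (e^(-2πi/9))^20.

Since ω_9^9 = 1, powers reduce modulo 9.
20 mod 9 = 2
So ω_9^20 = ω_9^2 = e^(-2πi·2/9)

ω_9^20 = ω_9^2 = 0.1736-0.9848i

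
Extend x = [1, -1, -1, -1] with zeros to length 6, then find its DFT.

Original 4-point DFT: [-2, 2, 2, 2]
Zero-padded 6-point DFT provides frequency interpolation.

DFT_6([x, 0, ...]) = [-2, 2.0000+1.7321i, 1, 2, 1, 2.0000-1.7321i]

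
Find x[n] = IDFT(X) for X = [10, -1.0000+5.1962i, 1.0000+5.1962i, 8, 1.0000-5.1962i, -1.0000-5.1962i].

x[n] = (1/6) Σ(k=0 to 5) X[k] · e^(2πikn/6)

Computing each x[n]:
x[0] = 3
x[1] = -3
x[2] = 3
x[3] = 1
x[4] = 3
x[5] = 3

x = [3, -3, 3, 1, 3, 3]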